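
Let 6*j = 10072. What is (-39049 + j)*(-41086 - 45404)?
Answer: 3232160130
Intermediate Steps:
j = 5036/3 (j = (⅙)*10072 = 5036/3 ≈ 1678.7)
(-39049 + j)*(-41086 - 45404) = (-39049 + 5036/3)*(-41086 - 45404) = -112111/3*(-86490) = 3232160130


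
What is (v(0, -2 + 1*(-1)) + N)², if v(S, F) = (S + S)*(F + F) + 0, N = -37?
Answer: 1369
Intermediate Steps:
v(S, F) = 4*F*S (v(S, F) = (2*S)*(2*F) + 0 = 4*F*S + 0 = 4*F*S)
(v(0, -2 + 1*(-1)) + N)² = (4*(-2 + 1*(-1))*0 - 37)² = (4*(-2 - 1)*0 - 37)² = (4*(-3)*0 - 37)² = (0 - 37)² = (-37)² = 1369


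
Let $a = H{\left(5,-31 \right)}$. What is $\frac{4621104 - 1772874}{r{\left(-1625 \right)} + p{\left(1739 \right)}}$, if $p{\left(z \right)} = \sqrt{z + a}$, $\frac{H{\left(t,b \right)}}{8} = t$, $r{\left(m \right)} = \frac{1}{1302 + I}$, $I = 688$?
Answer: $- \frac{5667977700}{7045017899} + \frac{11279275623000 \sqrt{1779}}{7045017899} \approx 67528.0$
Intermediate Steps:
$r{\left(m \right)} = \frac{1}{1990}$ ($r{\left(m \right)} = \frac{1}{1302 + 688} = \frac{1}{1990}$)
$H{\left(t,b \right)} = 8 t$
$a = 40$ ($a = 8 \cdot 5 = 40$)
$p{\left(z \right)} = \sqrt{40 + z}$ ($p{\left(z \right)} = \sqrt{z + 40} = \sqrt{40 + z}$)
$\frac{4621104 - 1772874}{r{\left(-1625 \right)} + p{\left(1739 \right)}} = \frac{4621104 - 1772874}{\frac{1}{1990} + \sqrt{40 + 1739}} = \frac{2848230}{\frac{1}{1990} + \sqrt{1779}}$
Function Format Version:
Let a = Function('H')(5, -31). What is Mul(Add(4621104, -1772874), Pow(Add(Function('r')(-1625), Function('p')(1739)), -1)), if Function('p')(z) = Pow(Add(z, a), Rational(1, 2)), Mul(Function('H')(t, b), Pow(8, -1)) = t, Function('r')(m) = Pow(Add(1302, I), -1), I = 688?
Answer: Add(Rational(-5667977700, 7045017899), Mul(Rational(11279275623000, 7045017899), Pow(1779, Rational(1, 2)))) ≈ 67528.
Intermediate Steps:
Function('r')(m) = Rational(1, 1990) (Function('r')(m) = Pow(Add(1302, 688), -1) = Pow(1990, -1) = Rational(1, 1990))
Function('H')(t, b) = Mul(8, t)
a = 40 (a = Mul(8, 5) = 40)
Function('p')(z) = Pow(Add(40, z), Rational(1, 2)) (Function('p')(z) = Pow(Add(z, 40), Rational(1, 2)) = Pow(Add(40, z), Rational(1, 2)))
Mul(Add(4621104, -1772874), Pow(Add(Function('r')(-1625), Function('p')(1739)), -1)) = Mul(Add(4621104, -1772874), Pow(Add(Rational(1, 1990), Pow(Add(40, 1739), Rational(1, 2))), -1)) = Mul(2848230, Pow(Add(Rational(1, 1990), Pow(1779, Rational(1, 2))), -1))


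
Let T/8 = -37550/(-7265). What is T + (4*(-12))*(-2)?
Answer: 199568/1453 ≈ 137.35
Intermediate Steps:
T = 60080/1453 (T = 8*(-37550/(-7265)) = 8*(-37550*(-1/7265)) = 8*(7510/1453) = 60080/1453 ≈ 41.349)
T + (4*(-12))*(-2) = 60080/1453 + (4*(-12))*(-2) = 60080/1453 - 48*(-2) = 60080/1453 + 96 = 199568/1453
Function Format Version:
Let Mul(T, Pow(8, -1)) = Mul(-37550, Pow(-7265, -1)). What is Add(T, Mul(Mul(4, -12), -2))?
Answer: Rational(199568, 1453) ≈ 137.35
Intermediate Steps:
T = Rational(60080, 1453) (T = Mul(8, Mul(-37550, Pow(-7265, -1))) = Mul(8, Mul(-37550, Rational(-1, 7265))) = Mul(8, Rational(7510, 1453)) = Rational(60080, 1453) ≈ 41.349)
Add(T, Mul(Mul(4, -12), -2)) = Add(Rational(60080, 1453), Mul(Mul(4, -12), -2)) = Add(Rational(60080, 1453), Mul(-48, -2)) = Add(Rational(60080, 1453), 96) = Rational(199568, 1453)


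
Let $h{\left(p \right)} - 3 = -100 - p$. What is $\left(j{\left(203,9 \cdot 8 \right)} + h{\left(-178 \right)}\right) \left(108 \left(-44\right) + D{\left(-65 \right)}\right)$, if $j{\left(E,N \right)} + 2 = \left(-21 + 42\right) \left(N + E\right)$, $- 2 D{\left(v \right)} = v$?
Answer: $-27627953$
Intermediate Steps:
$D{\left(v \right)} = - \frac{v}{2}$
$j{\left(E,N \right)} = -2 + 21 E + 21 N$ ($j{\left(E,N \right)} = -2 + \left(-21 + 42\right) \left(N + E\right) = -2 + 21 \left(E + N\right) = -2 + \left(21 E + 21 N\right) = -2 + 21 E + 21 N$)
$h{\left(p \right)} = -97 - p$ ($h{\left(p \right)} = 3 - \left(100 + p\right) = -97 - p$)
$\left(j{\left(203,9 \cdot 8 \right)} + h{\left(-178 \right)}\right) \left(108 \left(-44\right) + D{\left(-65 \right)}\right) = \left(\left(-2 + 21 \cdot 203 + 21 \cdot 9 \cdot 8\right) - -81\right) \left(108 \left(-44\right) - - \frac{65}{2}\right) = \left(\left(-2 + 4263 + 21 \cdot 72\right) + \left(-97 + 178\right)\right) \left(-4752 + \frac{65}{2}\right) = \left(\left(-2 + 4263 + 1512\right) + 81\right) \left(- \frac{9439}{2}\right) = \left(5773 + 81\right) \left(- \frac{9439}{2}\right) = 5854 \left(- \frac{9439}{2}\right) = -27627953$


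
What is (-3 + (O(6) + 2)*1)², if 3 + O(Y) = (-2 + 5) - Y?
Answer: 49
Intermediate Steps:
O(Y) = -Y (O(Y) = -3 + ((-2 + 5) - Y) = -3 + (3 - Y) = -Y)
(-3 + (O(6) + 2)*1)² = (-3 + (-1*6 + 2)*1)² = (-3 + (-6 + 2)*1)² = (-3 - 4*1)² = (-3 - 4)² = (-7)² = 49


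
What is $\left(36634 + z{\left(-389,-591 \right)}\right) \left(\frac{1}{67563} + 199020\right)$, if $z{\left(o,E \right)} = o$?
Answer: $\frac{487364342519945}{67563} \approx 7.2135 \cdot 10^{9}$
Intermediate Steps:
$\left(36634 + z{\left(-389,-591 \right)}\right) \left(\frac{1}{67563} + 199020\right) = \left(36634 - 389\right) \left(\frac{1}{67563} + 199020\right) = 36245 \left(\frac{1}{67563} + 199020\right) = 36245 \cdot \frac{13446388261}{67563} = \frac{487364342519945}{67563}$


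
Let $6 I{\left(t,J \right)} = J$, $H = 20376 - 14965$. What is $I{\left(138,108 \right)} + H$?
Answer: $5429$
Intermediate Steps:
$H = 5411$ ($H = 20376 - 14965 = 5411$)
$I{\left(t,J \right)} = \frac{J}{6}$
$I{\left(138,108 \right)} + H = \frac{1}{6} \cdot 108 + 5411 = 18 + 5411 = 5429$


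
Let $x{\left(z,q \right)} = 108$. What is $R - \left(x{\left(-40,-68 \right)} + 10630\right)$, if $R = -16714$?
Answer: $-27452$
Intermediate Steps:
$R - \left(x{\left(-40,-68 \right)} + 10630\right) = -16714 - \left(108 + 10630\right) = -16714 - 10738 = -27452$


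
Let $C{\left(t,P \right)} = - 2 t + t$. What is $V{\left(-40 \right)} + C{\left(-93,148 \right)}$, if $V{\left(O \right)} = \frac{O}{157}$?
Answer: $\frac{14561}{157} \approx 92.745$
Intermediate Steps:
$C{\left(t,P \right)} = - t$
$V{\left(O \right)} = \frac{O}{157}$ ($V{\left(O \right)} = O \frac{1}{157} = \frac{O}{157}$)
$V{\left(-40 \right)} + C{\left(-93,148 \right)} = \frac{1}{157} \left(-40\right) - -93 = - \frac{40}{157} + 93 = \frac{14561}{157}$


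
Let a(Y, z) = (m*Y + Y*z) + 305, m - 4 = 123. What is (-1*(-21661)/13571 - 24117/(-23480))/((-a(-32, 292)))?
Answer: 835892087/4175232689240 ≈ 0.00020020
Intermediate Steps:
m = 127 (m = 4 + 123 = 127)
a(Y, z) = 305 + 127*Y + Y*z (a(Y, z) = (127*Y + Y*z) + 305 = 305 + 127*Y + Y*z)
(-1*(-21661)/13571 - 24117/(-23480))/((-a(-32, 292))) = (-1*(-21661)/13571 - 24117/(-23480))/((-(305 + 127*(-32) - 32*292))) = (21661*(1/13571) - 24117*(-1/23480))/((-(305 - 4064 - 9344))) = (21661/13571 + 24117/23480)/((-1*(-13103))) = (835892087/318647080)/13103 = (835892087/318647080)*(1/13103) = 835892087/4175232689240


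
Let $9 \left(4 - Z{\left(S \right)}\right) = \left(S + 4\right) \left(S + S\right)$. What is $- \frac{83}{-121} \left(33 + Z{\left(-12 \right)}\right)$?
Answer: $\frac{3901}{363} \approx 10.747$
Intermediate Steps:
$Z{\left(S \right)} = 4 - \frac{2 S \left(4 + S\right)}{9}$ ($Z{\left(S \right)} = 4 - \frac{\left(S + 4\right) \left(S + S\right)}{9} = 4 - \frac{\left(4 + S\right) 2 S}{9} = 4 - \frac{2 S \left(4 + S\right)}{9}$)
$- \frac{83}{-121} \left(33 + Z{\left(-12 \right)}\right) = - \frac{83}{-121} \left(33 - \left(- \frac{44}{3} + 32\right)\right) = \left(-83\right) \left(- \frac{1}{121}\right) \left(33 + \left(4 + \frac{32}{3} - 32\right)\right) = \frac{83 \left(33 + \left(4 + \frac{32}{3} - 32\right)\right)}{121} = \frac{83 \left(33 - \frac{52}{3}\right)}{121} = \frac{83}{121} \cdot \frac{47}{3} = \frac{3901}{363}$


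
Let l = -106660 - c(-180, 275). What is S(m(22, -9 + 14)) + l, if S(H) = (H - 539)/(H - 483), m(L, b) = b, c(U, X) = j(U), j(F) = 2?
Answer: -25491951/239 ≈ -1.0666e+5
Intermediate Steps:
c(U, X) = 2
S(H) = (-539 + H)/(-483 + H)
l = -106662 (l = -106660 - 1*2 = -106660 - 2 = -106662)
S(m(22, -9 + 14)) + l = (-539 + (-9 + 14))/(-483 + (-9 + 14)) - 106662 = (-539 + 5)/(-483 + 5) - 106662 = -534/(-478) - 106662 = -1/478*(-534) - 106662 = 267/239 - 106662 = -25491951/239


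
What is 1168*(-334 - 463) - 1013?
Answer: -931909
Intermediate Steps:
1168*(-334 - 463) - 1013 = 1168*(-797) - 1013 = -930896 - 1013 = -931909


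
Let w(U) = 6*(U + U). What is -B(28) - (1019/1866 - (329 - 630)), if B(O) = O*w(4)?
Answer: -3070589/1866 ≈ -1645.5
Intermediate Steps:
w(U) = 12*U (w(U) = 6*(2*U) = 12*U)
B(O) = 48*O (B(O) = O*(12*4) = O*48 = 48*O)
-B(28) - (1019/1866 - (329 - 630)) = -48*28 - (1019/1866 - (329 - 630)) = -1*1344 - (1019*(1/1866) - 1*(-301)) = -1344 - (1019/1866 + 301) = -1344 - 1*562685/1866 = -1344 - 562685/1866 = -3070589/1866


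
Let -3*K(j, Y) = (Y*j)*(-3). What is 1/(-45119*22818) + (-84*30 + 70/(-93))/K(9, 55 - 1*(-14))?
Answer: -80450541994271/19819392358842 ≈ -4.0592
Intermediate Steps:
K(j, Y) = Y*j (K(j, Y) = -Y*j*(-3)/3 = -(-1)*Y*j = Y*j)
1/(-45119*22818) + (-84*30 + 70/(-93))/K(9, 55 - 1*(-14)) = 1/(-45119*22818) + (-84*30 + 70/(-93))/(((55 - 1*(-14))*9)) = -1/45119*1/22818 + (-2520 + 70*(-1/93))/(((55 + 14)*9)) = -1/1029525342 + (-2520 - 70/93)/((69*9)) = -1/1029525342 - 234430/93/621 = -1/1029525342 - 234430/93*1/621 = -1/1029525342 - 234430/57753 = -80450541994271/19819392358842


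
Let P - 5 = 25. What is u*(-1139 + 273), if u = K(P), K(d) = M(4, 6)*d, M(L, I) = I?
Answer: -155880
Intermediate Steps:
P = 30 (P = 5 + 25 = 30)
K(d) = 6*d
u = 180 (u = 6*30 = 180)
u*(-1139 + 273) = 180*(-1139 + 273) = 180*(-866) = -155880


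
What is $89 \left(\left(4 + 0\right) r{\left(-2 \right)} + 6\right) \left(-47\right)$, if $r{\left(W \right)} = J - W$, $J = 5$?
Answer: $-142222$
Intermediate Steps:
$r{\left(W \right)} = 5 - W$
$89 \left(\left(4 + 0\right) r{\left(-2 \right)} + 6\right) \left(-47\right) = 89 \left(\left(4 + 0\right) \left(5 - -2\right) + 6\right) \left(-47\right) = 89 \left(4 \left(5 + 2\right) + 6\right) \left(-47\right) = 89 \left(4 \cdot 7 + 6\right) \left(-47\right) = 89 \left(28 + 6\right) \left(-47\right) = 89 \cdot 34 \left(-47\right) = 3026 \left(-47\right) = -142222$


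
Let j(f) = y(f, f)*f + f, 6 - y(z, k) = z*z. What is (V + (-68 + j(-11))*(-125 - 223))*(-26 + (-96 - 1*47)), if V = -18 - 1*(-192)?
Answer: 69721626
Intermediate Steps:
y(z, k) = 6 - z² (y(z, k) = 6 - z*z = 6 - z²)
j(f) = f + f*(6 - f²) (j(f) = (6 - f²)*f + f = f*(6 - f²) + f = f + f*(6 - f²))
V = 174 (V = -18 + 192 = 174)
(V + (-68 + j(-11))*(-125 - 223))*(-26 + (-96 - 1*47)) = (174 + (-68 - 11*(7 - 1*(-11)²))*(-125 - 223))*(-26 + (-96 - 1*47)) = (174 + (-68 - 11*(7 - 1*121))*(-348))*(-26 + (-96 - 47)) = (174 + (-68 - 11*(7 - 121))*(-348))*(-26 - 143) = (174 + (-68 - 11*(-114))*(-348))*(-169) = (174 + (-68 + 1254)*(-348))*(-169) = (174 + 1186*(-348))*(-169) = (174 - 412728)*(-169) = -412554*(-169) = 69721626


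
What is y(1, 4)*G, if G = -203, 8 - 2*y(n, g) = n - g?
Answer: -2233/2 ≈ -1116.5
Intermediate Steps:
y(n, g) = 4 + g/2 - n/2 (y(n, g) = 4 - (n - g)/2 = 4 + (g/2 - n/2) = 4 + g/2 - n/2)
y(1, 4)*G = (4 + (½)*4 - ½*1)*(-203) = (4 + 2 - ½)*(-203) = (11/2)*(-203) = -2233/2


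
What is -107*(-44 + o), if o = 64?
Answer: -2140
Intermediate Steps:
-107*(-44 + o) = -107*(-44 + 64) = -107*20 = -2140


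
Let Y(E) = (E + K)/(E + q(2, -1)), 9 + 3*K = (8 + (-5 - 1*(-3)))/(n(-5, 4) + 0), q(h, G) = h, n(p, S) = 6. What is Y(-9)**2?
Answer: 25/9 ≈ 2.7778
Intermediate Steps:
K = -8/3 (K = -3 + ((8 + (-5 - 1*(-3)))/(6 + 0))/3 = -3 + ((8 + (-5 + 3))/6)/3 = -3 + ((8 - 2)*(1/6))/3 = -3 + (6*(1/6))/3 = -3 + (1/3)*1 = -3 + 1/3 = -8/3 ≈ -2.6667)
Y(E) = (-8/3 + E)/(2 + E) (Y(E) = (E - 8/3)/(E + 2) = (-8/3 + E)/(2 + E))
Y(-9)**2 = ((-8/3 - 9)/(2 - 9))**2 = (-35/3/(-7))**2 = (-1/7*(-35/3))**2 = (5/3)**2 = 25/9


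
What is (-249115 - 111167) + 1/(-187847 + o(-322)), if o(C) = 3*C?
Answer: -68025925267/188813 ≈ -3.6028e+5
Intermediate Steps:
(-249115 - 111167) + 1/(-187847 + o(-322)) = (-249115 - 111167) + 1/(-187847 + 3*(-322)) = -360282 + 1/(-187847 - 966) = -360282 + 1/(-188813) = -360282 - 1/188813 = -68025925267/188813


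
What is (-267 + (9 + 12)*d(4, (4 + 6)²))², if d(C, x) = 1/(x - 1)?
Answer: 77510416/1089 ≈ 71176.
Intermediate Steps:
d(C, x) = 1/(-1 + x)
(-267 + (9 + 12)*d(4, (4 + 6)²))² = (-267 + (9 + 12)/(-1 + (4 + 6)²))² = (-267 + 21/(-1 + 10²))² = (-267 + 21/(-1 + 100))² = (-267 + 21/99)² = (-267 + 21*(1/99))² = (-267 + 7/33)² = (-8804/33)² = 77510416/1089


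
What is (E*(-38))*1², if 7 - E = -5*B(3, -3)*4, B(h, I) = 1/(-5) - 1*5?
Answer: 3686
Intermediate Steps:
B(h, I) = -26/5 (B(h, I) = -⅕ - 5 = -26/5)
E = -97 (E = 7 - (-5*(-26/5))*4 = 7 - 26*4 = 7 - 1*104 = 7 - 104 = -97)
(E*(-38))*1² = -97*(-38)*1² = 3686*1 = 3686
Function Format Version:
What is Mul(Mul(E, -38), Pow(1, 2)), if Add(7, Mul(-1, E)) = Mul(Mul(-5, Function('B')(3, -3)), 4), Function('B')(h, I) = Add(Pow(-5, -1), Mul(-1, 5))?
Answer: 3686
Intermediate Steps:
Function('B')(h, I) = Rational(-26, 5) (Function('B')(h, I) = Add(Rational(-1, 5), -5) = Rational(-26, 5))
E = -97 (E = Add(7, Mul(-1, Mul(Mul(-5, Rational(-26, 5)), 4))) = Add(7, Mul(-1, Mul(26, 4))) = Add(7, Mul(-1, 104)) = Add(7, -104) = -97)
Mul(Mul(E, -38), Pow(1, 2)) = Mul(Mul(-97, -38), Pow(1, 2)) = Mul(3686, 1) = 3686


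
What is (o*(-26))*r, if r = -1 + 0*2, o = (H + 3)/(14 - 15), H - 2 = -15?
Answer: 260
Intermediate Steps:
H = -13 (H = 2 - 15 = -13)
o = 10 (o = (-13 + 3)/(14 - 15) = -10/(-1) = -10*(-1) = 10)
r = -1 (r = -1 + 0 = -1)
(o*(-26))*r = (10*(-26))*(-1) = -260*(-1) = 260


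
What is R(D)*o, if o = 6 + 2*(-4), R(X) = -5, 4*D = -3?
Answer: 10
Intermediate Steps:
D = -¾ (D = (¼)*(-3) = -¾ ≈ -0.75000)
o = -2 (o = 6 - 8 = -2)
R(D)*o = -5*(-2) = 10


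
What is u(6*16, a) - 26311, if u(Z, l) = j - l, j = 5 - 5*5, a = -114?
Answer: -26217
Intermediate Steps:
j = -20 (j = 5 - 25 = -20)
u(Z, l) = -20 - l
u(6*16, a) - 26311 = (-20 - 1*(-114)) - 26311 = (-20 + 114) - 26311 = 94 - 26311 = -26217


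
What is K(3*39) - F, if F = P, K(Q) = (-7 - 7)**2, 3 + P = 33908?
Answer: -33709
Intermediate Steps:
P = 33905 (P = -3 + 33908 = 33905)
K(Q) = 196 (K(Q) = (-14)**2 = 196)
F = 33905
K(3*39) - F = 196 - 1*33905 = 196 - 33905 = -33709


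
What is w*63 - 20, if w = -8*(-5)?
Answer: 2500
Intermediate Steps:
w = 40
w*63 - 20 = 40*63 - 20 = 2520 - 20 = 2500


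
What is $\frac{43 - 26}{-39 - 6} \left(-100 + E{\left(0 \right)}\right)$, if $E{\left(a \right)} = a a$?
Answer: $\frac{340}{9} \approx 37.778$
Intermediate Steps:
$E{\left(a \right)} = a^{2}$
$\frac{43 - 26}{-39 - 6} \left(-100 + E{\left(0 \right)}\right) = \frac{43 - 26}{-39 - 6} \left(-100 + 0^{2}\right) = \frac{17}{-45} \left(-100 + 0\right) = 17 \left(- \frac{1}{45}\right) \left(-100\right) = \left(- \frac{17}{45}\right) \left(-100\right) = \frac{340}{9}$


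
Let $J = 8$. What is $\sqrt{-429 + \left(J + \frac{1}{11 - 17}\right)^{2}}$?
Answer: $\frac{i \sqrt{13235}}{6} \approx 19.174 i$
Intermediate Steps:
$\sqrt{-429 + \left(J + \frac{1}{11 - 17}\right)^{2}} = \sqrt{-429 + \left(8 + \frac{1}{11 - 17}\right)^{2}} = \sqrt{-429 + \left(8 + \frac{1}{-6}\right)^{2}} = \sqrt{-429 + \left(8 - \frac{1}{6}\right)^{2}} = \sqrt{-429 + \left(\frac{47}{6}\right)^{2}} = \sqrt{-429 + \frac{2209}{36}} = \sqrt{- \frac{13235}{36}} = \frac{i \sqrt{13235}}{6}$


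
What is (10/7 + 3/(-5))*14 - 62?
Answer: -252/5 ≈ -50.400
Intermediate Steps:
(10/7 + 3/(-5))*14 - 62 = (10*(⅐) + 3*(-⅕))*14 - 62 = (10/7 - ⅗)*14 - 62 = (29/35)*14 - 62 = 58/5 - 62 = -252/5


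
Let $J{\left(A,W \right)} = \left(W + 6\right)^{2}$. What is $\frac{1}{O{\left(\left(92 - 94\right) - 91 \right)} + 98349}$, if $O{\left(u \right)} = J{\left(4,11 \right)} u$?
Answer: $\frac{1}{71472} \approx 1.3991 \cdot 10^{-5}$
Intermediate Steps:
$J{\left(A,W \right)} = \left(6 + W\right)^{2}$
$O{\left(u \right)} = 289 u$ ($O{\left(u \right)} = \left(6 + 11\right)^{2} u = 17^{2} u = 289 u$)
$\frac{1}{O{\left(\left(92 - 94\right) - 91 \right)} + 98349} = \frac{1}{289 \left(\left(92 - 94\right) - 91\right) + 98349} = \frac{1}{289 \left(-2 - 91\right) + 98349} = \frac{1}{289 \left(-93\right) + 98349} = \frac{1}{-26877 + 98349} = \frac{1}{71472}$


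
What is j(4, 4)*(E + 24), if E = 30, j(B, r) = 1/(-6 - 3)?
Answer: -6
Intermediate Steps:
j(B, r) = -⅑ (j(B, r) = 1/(-9) = -⅑)
j(4, 4)*(E + 24) = -(30 + 24)/9 = -⅑*54 = -6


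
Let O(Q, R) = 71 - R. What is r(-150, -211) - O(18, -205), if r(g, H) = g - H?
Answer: -215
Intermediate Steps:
r(-150, -211) - O(18, -205) = (-150 - 1*(-211)) - (71 - 1*(-205)) = (-150 + 211) - (71 + 205) = 61 - 1*276 = 61 - 276 = -215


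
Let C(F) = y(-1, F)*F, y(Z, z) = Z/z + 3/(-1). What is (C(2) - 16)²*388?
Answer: 205252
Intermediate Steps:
y(Z, z) = -3 + Z/z (y(Z, z) = Z/z + 3*(-1) = Z/z - 3 = -3 + Z/z)
C(F) = F*(-3 - 1/F) (C(F) = (-3 - 1/F)*F = F*(-3 - 1/F))
(C(2) - 16)²*388 = ((-1 - 3*2) - 16)²*388 = ((-1 - 6) - 16)²*388 = (-7 - 16)²*388 = (-23)²*388 = 529*388 = 205252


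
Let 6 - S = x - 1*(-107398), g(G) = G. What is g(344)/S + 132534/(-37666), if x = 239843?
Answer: -622072981/176742615 ≈ -3.5197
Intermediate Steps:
S = -347235 (S = 6 - (239843 - 1*(-107398)) = 6 - (239843 + 107398) = 6 - 1*347241 = 6 - 347241 = -347235)
g(344)/S + 132534/(-37666) = 344/(-347235) + 132534/(-37666) = 344*(-1/347235) + 132534*(-1/37666) = -344/347235 - 1791/509 = -622072981/176742615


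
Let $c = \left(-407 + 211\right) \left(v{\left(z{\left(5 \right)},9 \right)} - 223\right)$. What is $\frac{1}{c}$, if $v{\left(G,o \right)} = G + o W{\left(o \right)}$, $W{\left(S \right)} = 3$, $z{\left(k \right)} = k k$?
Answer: $\frac{1}{33516} \approx 2.9836 \cdot 10^{-5}$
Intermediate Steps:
$z{\left(k \right)} = k^{2}$
$v{\left(G,o \right)} = G + 3 o$ ($v{\left(G,o \right)} = G + o 3 = G + 3 o$)
$c = 33516$ ($c = \left(-407 + 211\right) \left(\left(5^{2} + 3 \cdot 9\right) - 223\right) = - 196 \left(\left(25 + 27\right) - 223\right) = - 196 \left(52 - 223\right) = \left(-196\right) \left(-171\right) = 33516$)
$\frac{1}{c} = \frac{1}{33516}$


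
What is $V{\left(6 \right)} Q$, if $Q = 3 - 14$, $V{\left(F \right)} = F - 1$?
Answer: $-55$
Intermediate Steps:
$V{\left(F \right)} = -1 + F$
$Q = -11$ ($Q = 3 - 14 = -11$)
$V{\left(6 \right)} Q = \left(-1 + 6\right) \left(-11\right) = 5 \left(-11\right) = -55$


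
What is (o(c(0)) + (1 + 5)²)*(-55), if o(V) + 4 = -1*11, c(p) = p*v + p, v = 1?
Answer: -1155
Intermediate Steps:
c(p) = 2*p (c(p) = p*1 + p = p + p = 2*p)
o(V) = -15 (o(V) = -4 - 1*11 = -4 - 11 = -15)
(o(c(0)) + (1 + 5)²)*(-55) = (-15 + (1 + 5)²)*(-55) = (-15 + 6²)*(-55) = (-15 + 36)*(-55) = 21*(-55) = -1155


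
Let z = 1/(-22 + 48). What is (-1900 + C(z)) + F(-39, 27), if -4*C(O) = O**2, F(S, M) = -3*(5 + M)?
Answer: -5397185/2704 ≈ -1996.0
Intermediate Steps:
F(S, M) = -15 - 3*M
z = 1/26 ≈ 0.038462
C(O) = -O**2/4
(-1900 + C(z)) + F(-39, 27) = (-1900 - (1/26)**2/4) + (-15 - 3*27) = (-1900 - 1/4*1/676) + (-15 - 81) = (-1900 - 1/2704) - 96 = -5137601/2704 - 96 = -5397185/2704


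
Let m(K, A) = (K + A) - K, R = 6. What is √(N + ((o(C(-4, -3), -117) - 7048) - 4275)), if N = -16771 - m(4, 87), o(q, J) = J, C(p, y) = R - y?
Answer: I*√28298 ≈ 168.22*I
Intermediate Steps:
C(p, y) = 6 - y
m(K, A) = A (m(K, A) = (A + K) - K = A)
N = -16858 (N = -16771 - 1*87 = -16771 - 87 = -16858)
√(N + ((o(C(-4, -3), -117) - 7048) - 4275)) = √(-16858 + ((-117 - 7048) - 4275)) = √(-16858 + (-7165 - 4275)) = √(-16858 - 11440) = √(-28298) = I*√28298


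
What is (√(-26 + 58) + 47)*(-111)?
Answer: -5217 - 444*√2 ≈ -5844.9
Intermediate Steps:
(√(-26 + 58) + 47)*(-111) = (√32 + 47)*(-111) = (4*√2 + 47)*(-111) = (47 + 4*√2)*(-111) = -5217 - 444*√2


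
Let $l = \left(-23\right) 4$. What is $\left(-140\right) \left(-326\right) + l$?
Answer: $45548$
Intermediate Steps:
$l = -92$
$\left(-140\right) \left(-326\right) + l = \left(-140\right) \left(-326\right) - 92 = 45640 - 92 = 45548$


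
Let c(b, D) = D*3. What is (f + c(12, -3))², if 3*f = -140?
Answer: 27889/9 ≈ 3098.8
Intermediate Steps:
c(b, D) = 3*D
f = -140/3 (f = (⅓)*(-140) = -140/3 ≈ -46.667)
(f + c(12, -3))² = (-140/3 + 3*(-3))² = (-140/3 - 9)² = (-167/3)² = 27889/9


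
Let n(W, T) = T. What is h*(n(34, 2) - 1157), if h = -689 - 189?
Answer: 1014090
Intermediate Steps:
h = -878
h*(n(34, 2) - 1157) = -878*(2 - 1157) = -878*(-1155) = 1014090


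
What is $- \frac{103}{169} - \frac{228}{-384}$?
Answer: $- \frac{85}{5408} \approx -0.015717$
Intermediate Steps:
$- \frac{103}{169} - \frac{228}{-384} = \left(-103\right) \frac{1}{169} - - \frac{19}{32} = - \frac{103}{169} + \frac{19}{32} = - \frac{85}{5408}$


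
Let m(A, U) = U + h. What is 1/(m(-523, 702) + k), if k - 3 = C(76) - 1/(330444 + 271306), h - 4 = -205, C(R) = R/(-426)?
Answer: 128172750/64576199287 ≈ 0.0019848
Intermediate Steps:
C(R) = -R/426 (C(R) = R*(-1/426) = -R/426)
h = -201 (h = 4 - 205 = -201)
k = 361651537/128172750 (k = 3 + (-1/426*76 - 1/(330444 + 271306)) = 3 + (-38/213 - 1/601750) = 3 - 22866713/128172750 = 361651537/128172750 ≈ 2.8216)
m(A, U) = -201 + U (m(A, U) = U - 201 = -201 + U)
1/(m(-523, 702) + k) = 1/((-201 + 702) + 361651537/128172750) = 1/(501 + 361651537/128172750) = 1/(64576199287/128172750) = 128172750/64576199287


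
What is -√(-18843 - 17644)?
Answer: -I*√36487 ≈ -191.02*I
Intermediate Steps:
-√(-18843 - 17644) = -√(-36487) = -I*√36487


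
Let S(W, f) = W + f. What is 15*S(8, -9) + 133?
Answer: 118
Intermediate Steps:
15*S(8, -9) + 133 = 15*(8 - 9) + 133 = 15*(-1) + 133 = -15 + 133 = 118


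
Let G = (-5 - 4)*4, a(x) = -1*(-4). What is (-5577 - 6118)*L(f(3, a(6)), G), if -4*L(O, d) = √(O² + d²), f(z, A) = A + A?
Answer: 11695*√85 ≈ 1.0782e+5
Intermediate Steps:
a(x) = 4
G = -36 (G = -9*4 = -36)
f(z, A) = 2*A
L(O, d) = -√(O² + d²)/4
(-5577 - 6118)*L(f(3, a(6)), G) = (-5577 - 6118)*(-√((2*4)² + (-36)²)/4) = -(-11695)*√(8² + 1296)/4 = -(-11695)*√(64 + 1296)/4 = -(-11695)*√1360/4 = -(-11695)*4*√85/4 = -(-11695)*√85 = 11695*√85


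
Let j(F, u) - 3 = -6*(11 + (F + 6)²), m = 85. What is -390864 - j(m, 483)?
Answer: -341115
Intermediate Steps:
j(F, u) = -63 - 6*(6 + F)² (j(F, u) = 3 - 6*(11 + (F + 6)²) = 3 - 6*(11 + (6 + F)²) = 3 + (-66 - 6*(6 + F)²) = -63 - 6*(6 + F)²)
-390864 - j(m, 483) = -390864 - (-63 - 6*(6 + 85)²) = -390864 - (-63 - 6*91²) = -390864 - (-63 - 6*8281) = -390864 - (-63 - 49686) = -390864 - 1*(-49749) = -390864 + 49749 = -341115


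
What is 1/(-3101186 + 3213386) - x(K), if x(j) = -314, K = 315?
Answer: 35230801/112200 ≈ 314.00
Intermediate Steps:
1/(-3101186 + 3213386) - x(K) = 1/(-3101186 + 3213386) - 1*(-314) = 1/112200 + 314 = 35230801/112200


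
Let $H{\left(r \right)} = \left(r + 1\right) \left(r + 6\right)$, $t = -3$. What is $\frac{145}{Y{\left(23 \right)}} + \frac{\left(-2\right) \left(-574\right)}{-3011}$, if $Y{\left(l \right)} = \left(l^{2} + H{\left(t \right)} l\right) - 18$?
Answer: $\frac{8391}{1123103} \approx 0.0074713$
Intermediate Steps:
$H{\left(r \right)} = \left(1 + r\right) \left(6 + r\right)$
$Y{\left(l \right)} = -18 + l^{2} - 6 l$ ($Y{\left(l \right)} = \left(l^{2} + \left(6 + \left(-3\right)^{2} + 7 \left(-3\right)\right) l\right) - 18 = \left(l^{2} + \left(6 + 9 - 21\right) l\right) - 18 = \left(l^{2} - 6 l\right) - 18 = -18 + l^{2} - 6 l$)
$\frac{145}{Y{\left(23 \right)}} + \frac{\left(-2\right) \left(-574\right)}{-3011} = \frac{145}{-18 + 23^{2} - 138} + \frac{\left(-2\right) \left(-574\right)}{-3011} = \frac{145}{-18 + 529 - 138} + 1148 \left(- \frac{1}{3011}\right) = \frac{145}{373} - \frac{1148}{3011} = \frac{8391}{1123103}$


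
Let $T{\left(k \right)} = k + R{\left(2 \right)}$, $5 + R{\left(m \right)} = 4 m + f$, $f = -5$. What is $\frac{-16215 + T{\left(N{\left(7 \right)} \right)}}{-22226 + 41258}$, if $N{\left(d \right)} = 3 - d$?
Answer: $- \frac{5407}{6344} \approx -0.8523$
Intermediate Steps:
$R{\left(m \right)} = -10 + 4 m$ ($R{\left(m \right)} = -5 + \left(4 m - 5\right) = -5 + \left(-5 + 4 m\right) = -10 + 4 m$)
$T{\left(k \right)} = -2 + k$ ($T{\left(k \right)} = k + \left(-10 + 4 \cdot 2\right) = k + \left(-10 + 8\right) = k - 2 = -2 + k$)
$\frac{-16215 + T{\left(N{\left(7 \right)} \right)}}{-22226 + 41258} = \frac{-16215 + \left(-2 + \left(3 - 7\right)\right)}{-22226 + 41258} = \frac{-16215 + \left(-2 + \left(3 - 7\right)\right)}{19032} = \left(-16215 - 6\right) \frac{1}{19032} = \left(-16221\right) \frac{1}{19032} = - \frac{5407}{6344}$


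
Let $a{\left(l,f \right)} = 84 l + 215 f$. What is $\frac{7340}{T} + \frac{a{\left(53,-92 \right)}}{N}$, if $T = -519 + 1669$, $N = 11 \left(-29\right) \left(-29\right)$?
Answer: $\frac{5027514}{1063865} \approx 4.7257$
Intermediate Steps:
$N = 9251$ ($N = \left(-319\right) \left(-29\right) = 9251$)
$T = 1150$
$\frac{7340}{T} + \frac{a{\left(53,-92 \right)}}{N} = \frac{7340}{1150} + \frac{84 \cdot 53 + 215 \left(-92\right)}{9251} = 7340 \cdot \frac{1}{1150} + \left(4452 - 19780\right) \frac{1}{9251} = \frac{734}{115} - \frac{15328}{9251} = \frac{5027514}{1063865}$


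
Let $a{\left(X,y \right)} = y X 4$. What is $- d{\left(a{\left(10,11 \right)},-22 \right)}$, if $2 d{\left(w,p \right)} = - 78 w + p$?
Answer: $17171$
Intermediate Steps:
$a{\left(X,y \right)} = 4 X y$ ($a{\left(X,y \right)} = X y 4 = 4 X y$)
$d{\left(w,p \right)} = \frac{p}{2} - 39 w$ ($d{\left(w,p \right)} = \frac{- 78 w + p}{2} = \frac{p - 78 w}{2} = \frac{p}{2} - 39 w$)
$- d{\left(a{\left(10,11 \right)},-22 \right)} = - (\frac{1}{2} \left(-22\right) - 39 \cdot 4 \cdot 10 \cdot 11) = - (-11 - 17160) = \left(-1\right) \left(-17171\right) = 17171$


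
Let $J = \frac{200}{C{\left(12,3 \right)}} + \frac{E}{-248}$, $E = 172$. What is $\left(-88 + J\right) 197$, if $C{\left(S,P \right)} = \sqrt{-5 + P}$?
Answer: $- \frac{1083303}{62} - 19700 i \sqrt{2} \approx -17473.0 - 27860.0 i$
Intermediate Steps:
$J = - \frac{43}{62} - 100 i \sqrt{2}$ ($J = \frac{200}{\sqrt{-5 + 3}} + \frac{172}{-248} = \frac{200}{\sqrt{-2}} + 172 \left(- \frac{1}{248}\right) = \frac{200}{i \sqrt{2}} - \frac{43}{62} = 200 \left(- \frac{i \sqrt{2}}{2}\right) - \frac{43}{62} = - 100 i \sqrt{2} - \frac{43}{62} = - \frac{43}{62} - 100 i \sqrt{2} \approx -0.69355 - 141.42 i$)
$\left(-88 + J\right) 197 = \left(-88 - \left(\frac{43}{62} + 100 i \sqrt{2}\right)\right) 197 = \left(- \frac{5499}{62} - 100 i \sqrt{2}\right) 197 = - \frac{1083303}{62} - 19700 i \sqrt{2}$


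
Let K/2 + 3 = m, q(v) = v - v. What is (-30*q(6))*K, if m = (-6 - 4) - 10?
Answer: 0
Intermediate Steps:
q(v) = 0
m = -20 (m = -10 - 10 = -20)
K = -46 (K = -6 + 2*(-20) = -6 - 40 = -46)
(-30*q(6))*K = -30*0*(-46) = 0*(-46) = 0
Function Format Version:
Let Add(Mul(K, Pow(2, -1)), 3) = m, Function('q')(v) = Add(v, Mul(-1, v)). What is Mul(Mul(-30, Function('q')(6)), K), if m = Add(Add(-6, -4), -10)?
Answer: 0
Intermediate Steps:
Function('q')(v) = 0
m = -20 (m = Add(-10, -10) = -20)
K = -46 (K = Add(-6, Mul(2, -20)) = Add(-6, -40) = -46)
Mul(Mul(-30, Function('q')(6)), K) = Mul(Mul(-30, 0), -46) = Mul(0, -46) = 0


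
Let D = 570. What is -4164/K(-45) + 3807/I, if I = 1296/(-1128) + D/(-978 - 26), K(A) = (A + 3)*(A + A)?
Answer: -9436032437/4252815 ≈ -2218.8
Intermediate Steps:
K(A) = 2*A*(3 + A) (K(A) = (3 + A)*(2*A) = 2*A*(3 + A))
I = -40503/23594 (I = 1296/(-1128) + 570/(-978 - 26) = 1296*(-1/1128) + 570/(-1004) = -54/47 + 570*(-1/1004) = -54/47 - 285/502 = -40503/23594 ≈ -1.7167)
-4164/K(-45) + 3807/I = -4164*(-1/(90*(3 - 45))) + 3807/(-40503/23594) = -4164/(2*(-45)*(-42)) + 3807*(-23594/40503) = -4164/3780 - 29940786/13501 = -4164*1/3780 - 29940786/13501 = -347/315 - 29940786/13501 = -9436032437/4252815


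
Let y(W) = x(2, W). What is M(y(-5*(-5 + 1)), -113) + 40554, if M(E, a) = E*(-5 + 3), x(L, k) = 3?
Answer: 40548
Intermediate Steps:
y(W) = 3
M(E, a) = -2*E (M(E, a) = E*(-2) = -2*E)
M(y(-5*(-5 + 1)), -113) + 40554 = -2*3 + 40554 = -6 + 40554 = 40548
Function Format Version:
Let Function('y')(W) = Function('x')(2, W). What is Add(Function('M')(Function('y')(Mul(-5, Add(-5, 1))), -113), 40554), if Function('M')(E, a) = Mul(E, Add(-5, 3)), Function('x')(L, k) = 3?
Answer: 40548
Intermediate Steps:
Function('y')(W) = 3
Function('M')(E, a) = Mul(-2, E) (Function('M')(E, a) = Mul(E, -2) = Mul(-2, E))
Add(Function('M')(Function('y')(Mul(-5, Add(-5, 1))), -113), 40554) = Add(Mul(-2, 3), 40554) = Add(-6, 40554) = 40548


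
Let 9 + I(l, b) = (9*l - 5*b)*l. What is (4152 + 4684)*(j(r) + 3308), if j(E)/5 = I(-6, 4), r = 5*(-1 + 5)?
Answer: 48447788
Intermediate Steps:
r = 20 (r = 5*4 = 20)
I(l, b) = -9 + l*(-5*b + 9*l) (I(l, b) = -9 + (9*l - 5*b)*l = -9 + (-5*b + 9*l)*l = -9 + l*(-5*b + 9*l))
j(E) = 2175 (j(E) = 5*(-9 + 9*(-6)**2 - 5*4*(-6)) = 5*(-9 + 9*36 + 120) = 5*(-9 + 324 + 120) = 5*435 = 2175)
(4152 + 4684)*(j(r) + 3308) = (4152 + 4684)*(2175 + 3308) = 8836*5483 = 48447788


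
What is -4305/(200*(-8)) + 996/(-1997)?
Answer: 1400697/639040 ≈ 2.1919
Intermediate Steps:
-4305/(200*(-8)) + 996/(-1997) = -4305/(-1600) + 996*(-1/1997) = -4305*(-1/1600) - 996/1997 = 861/320 - 996/1997 = 1400697/639040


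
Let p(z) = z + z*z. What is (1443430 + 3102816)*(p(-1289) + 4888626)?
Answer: 29772719487068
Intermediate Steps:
p(z) = z + z²
(1443430 + 3102816)*(p(-1289) + 4888626) = (1443430 + 3102816)*(-1289*(1 - 1289) + 4888626) = 4546246*(-1289*(-1288) + 4888626) = 4546246*(1660232 + 4888626) = 4546246*6548858 = 29772719487068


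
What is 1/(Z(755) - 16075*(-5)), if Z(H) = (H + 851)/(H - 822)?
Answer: 67/5383519 ≈ 1.2445e-5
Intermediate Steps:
Z(H) = (851 + H)/(-822 + H)
1/(Z(755) - 16075*(-5)) = 1/((851 + 755)/(-822 + 755) - 16075*(-5)) = 1/(1606/(-67) + 80375) = 1/(-1/67*1606 + 80375) = 1/(-1606/67 + 80375) = 1/(5383519/67) = 67/5383519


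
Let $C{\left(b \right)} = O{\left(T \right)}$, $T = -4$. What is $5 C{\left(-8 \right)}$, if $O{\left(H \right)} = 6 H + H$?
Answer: $-140$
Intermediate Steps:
$O{\left(H \right)} = 7 H$
$C{\left(b \right)} = -28$ ($C{\left(b \right)} = 7 \left(-4\right) = -28$)
$5 C{\left(-8 \right)} = 5 \left(-28\right) = -140$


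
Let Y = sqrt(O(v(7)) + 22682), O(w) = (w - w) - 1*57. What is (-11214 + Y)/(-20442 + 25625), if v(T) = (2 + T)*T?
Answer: -11214/5183 + 5*sqrt(905)/5183 ≈ -2.1346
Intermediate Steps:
v(T) = T*(2 + T)
O(w) = -57 (O(w) = 0 - 57 = -57)
Y = 5*sqrt(905) (Y = sqrt(-57 + 22682) = sqrt(22625) = 5*sqrt(905) ≈ 150.42)
(-11214 + Y)/(-20442 + 25625) = (-11214 + 5*sqrt(905))/(-20442 + 25625) = (-11214 + 5*sqrt(905))/5183 = (-11214 + 5*sqrt(905))*(1/5183) = -11214/5183 + 5*sqrt(905)/5183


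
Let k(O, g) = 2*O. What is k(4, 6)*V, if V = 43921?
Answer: 351368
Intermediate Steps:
k(4, 6)*V = (2*4)*43921 = 8*43921 = 351368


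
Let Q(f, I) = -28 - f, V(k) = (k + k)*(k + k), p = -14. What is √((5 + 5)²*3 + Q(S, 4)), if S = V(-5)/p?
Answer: √13678/7 ≈ 16.708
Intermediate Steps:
V(k) = 4*k² (V(k) = (2*k)*(2*k) = 4*k²)
S = -50/7 (S = (4*(-5)²)/(-14) = (4*25)*(-1/14) = 100*(-1/14) = -50/7 ≈ -7.1429)
√((5 + 5)²*3 + Q(S, 4)) = √((5 + 5)²*3 + (-28 - 1*(-50/7))) = √(10²*3 + (-28 + 50/7)) = √(100*3 - 146/7) = √(300 - 146/7) = √(1954/7) = √13678/7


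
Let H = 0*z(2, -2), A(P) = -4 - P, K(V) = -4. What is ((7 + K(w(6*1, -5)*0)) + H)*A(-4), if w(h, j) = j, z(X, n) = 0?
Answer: 0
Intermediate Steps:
H = 0 (H = 0*0 = 0)
((7 + K(w(6*1, -5)*0)) + H)*A(-4) = ((7 - 4) + 0)*(-4 - 1*(-4)) = (3 + 0)*(-4 + 4) = 3*0 = 0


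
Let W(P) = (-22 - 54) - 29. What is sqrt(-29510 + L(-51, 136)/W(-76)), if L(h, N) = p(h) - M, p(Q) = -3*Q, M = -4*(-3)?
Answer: I*sqrt(36151395)/35 ≈ 171.79*I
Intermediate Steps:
M = 12
W(P) = -105 (W(P) = -76 - 29 = -105)
L(h, N) = -12 - 3*h (L(h, N) = -3*h - 1*12 = -3*h - 12 = -12 - 3*h)
sqrt(-29510 + L(-51, 136)/W(-76)) = sqrt(-29510 + (-12 - 3*(-51))/(-105)) = sqrt(-29510 + (-12 + 153)*(-1/105)) = sqrt(-29510 + 141*(-1/105)) = sqrt(-29510 - 47/35) = sqrt(-1032897/35) = I*sqrt(36151395)/35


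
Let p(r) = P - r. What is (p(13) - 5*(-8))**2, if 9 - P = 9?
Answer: 729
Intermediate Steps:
P = 0 (P = 9 - 1*9 = 9 - 9 = 0)
p(r) = -r (p(r) = 0 - r = -r)
(p(13) - 5*(-8))**2 = (-1*13 - 5*(-8))**2 = (-13 - 1*(-40))**2 = (-13 + 40)**2 = 27**2 = 729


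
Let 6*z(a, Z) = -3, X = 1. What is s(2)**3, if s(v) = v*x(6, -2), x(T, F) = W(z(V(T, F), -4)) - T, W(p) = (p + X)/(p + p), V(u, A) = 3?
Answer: -2197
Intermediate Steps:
z(a, Z) = -1/2 (z(a, Z) = (1/6)*(-3) = -1/2)
W(p) = (1 + p)/(2*p) (W(p) = (p + 1)/(p + p) = (1 + p)/((2*p)) = (1 + p)*(1/(2*p)) = (1 + p)/(2*p))
x(T, F) = -1/2 - T (x(T, F) = (1 - 1/2)/(2*(-1/2)) - T = (1/2)*(-2)*(1/2) - T = -1/2 - T)
s(v) = -13*v/2 (s(v) = v*(-1/2 - 1*6) = v*(-1/2 - 6) = v*(-13/2) = -13*v/2)
s(2)**3 = (-13/2*2)**3 = (-13)**3 = -2197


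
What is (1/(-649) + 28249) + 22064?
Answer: 32653136/649 ≈ 50313.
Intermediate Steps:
(1/(-649) + 28249) + 22064 = (-1/649 + 28249) + 22064 = 18333600/649 + 22064 = 32653136/649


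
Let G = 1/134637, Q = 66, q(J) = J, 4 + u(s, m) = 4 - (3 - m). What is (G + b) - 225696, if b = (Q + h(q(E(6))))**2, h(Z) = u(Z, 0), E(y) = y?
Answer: -29852658098/134637 ≈ -2.2173e+5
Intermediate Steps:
u(s, m) = -3 + m (u(s, m) = -4 + (4 - (3 - m)) = -4 + (4 + (-3 + m)) = -4 + (1 + m) = -3 + m)
h(Z) = -3 (h(Z) = -3 + 0 = -3)
G = 1/134637 ≈ 7.4274e-6
b = 3969 (b = (66 - 3)**2 = 63**2 = 3969)
(G + b) - 225696 = (1/134637 + 3969) - 225696 = 534374254/134637 - 225696 = -29852658098/134637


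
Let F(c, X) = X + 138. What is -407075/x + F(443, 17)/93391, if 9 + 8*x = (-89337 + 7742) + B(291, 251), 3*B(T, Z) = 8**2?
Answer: 228112331935/5714315117 ≈ 39.919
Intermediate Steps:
B(T, Z) = 64/3 (B(T, Z) = (1/3)*8**2 = (1/3)*64 = 64/3)
x = -61187/6 (x = -9/8 + ((-89337 + 7742) + 64/3)/8 = -9/8 + (-81595 + 64/3)/8 = -9/8 + (1/8)*(-244721/3) = -9/8 - 244721/24 = -61187/6 ≈ -10198.)
F(c, X) = 138 + X
-407075/x + F(443, 17)/93391 = -407075/(-61187/6) + (138 + 17)/93391 = -407075*(-6/61187) + 155*(1/93391) = 2442450/61187 + 155/93391 = 228112331935/5714315117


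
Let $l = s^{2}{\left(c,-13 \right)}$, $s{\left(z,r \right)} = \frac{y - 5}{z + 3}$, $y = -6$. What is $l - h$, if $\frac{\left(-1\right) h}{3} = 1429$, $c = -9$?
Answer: $\frac{154453}{36} \approx 4290.4$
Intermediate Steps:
$s{\left(z,r \right)} = - \frac{11}{3 + z}$ ($s{\left(z,r \right)} = \frac{-6 - 5}{z + 3} = - \frac{11}{3 + z}$)
$l = \frac{121}{36}$ ($l = \left(- \frac{11}{3 - 9}\right)^{2} = \left(- \frac{11}{-6}\right)^{2} = \left(\left(-11\right) \left(- \frac{1}{6}\right)\right)^{2} = \left(\frac{11}{6}\right)^{2} = \frac{121}{36} \approx 3.3611$)
$h = -4287$ ($h = \left(-3\right) 1429 = -4287$)
$l - h = \frac{121}{36} - -4287 = \frac{121}{36} + 4287 = \frac{154453}{36}$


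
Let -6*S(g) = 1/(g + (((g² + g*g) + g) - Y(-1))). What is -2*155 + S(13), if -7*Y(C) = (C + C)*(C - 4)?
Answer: -4757887/15348 ≈ -310.00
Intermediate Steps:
Y(C) = -2*C*(-4 + C)/7 (Y(C) = -(C + C)*(C - 4)/7 = -2*C*(-4 + C)/7)
S(g) = -1/(6*(10/7 + 2*g + 2*g²)) (S(g) = -1/(6*(g + (((g² + g*g) + g) - 2*(-1)*(4 - 1*(-1))/7))) = -1/(6*(g + (((g² + g²) + g) - 2*(-1)*(4 + 1)/7))) = -1/(6*(g + ((2*g² + g) - 2*(-1)*5/7))) = -1/(6*(g + ((g + 2*g²) - 1*(-10/7)))) = -1/(6*(g + ((g + 2*g²) + 10/7))) = -1/(6*(g + (10/7 + g + 2*g²))) = -1/(6*(10/7 + 2*g + 2*g²)))
-2*155 + S(13) = -2*155 - 7/(60 + 84*13 + 84*13²) = -310 - 7/(60 + 1092 + 84*169) = -310 - 7/(60 + 1092 + 14196) = -310 - 7/15348 = -4757887/15348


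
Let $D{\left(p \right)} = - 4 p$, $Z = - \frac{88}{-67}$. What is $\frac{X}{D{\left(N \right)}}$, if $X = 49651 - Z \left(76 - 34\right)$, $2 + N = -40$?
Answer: $\frac{474703}{1608} \approx 295.21$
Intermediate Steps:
$Z = \frac{88}{67}$ ($Z = \left(-88\right) \left(- \frac{1}{67}\right) = \frac{88}{67} \approx 1.3134$)
$N = -42$ ($N = -2 - 40 = -42$)
$X = \frac{3322921}{67}$ ($X = 49651 - \frac{88 \left(76 - 34\right)}{67} = 49651 - \frac{88}{67} \cdot 42 = 49651 - \frac{3696}{67} = \frac{3322921}{67} \approx 49596.0$)
$\frac{X}{D{\left(N \right)}} = \frac{3322921}{67 \left(\left(-4\right) \left(-42\right)\right)} = \frac{3322921}{67 \cdot 168} = \frac{3322921}{67} \cdot \frac{1}{168} = \frac{474703}{1608}$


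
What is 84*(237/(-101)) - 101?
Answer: -30109/101 ≈ -298.11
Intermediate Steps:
84*(237/(-101)) - 101 = 84*(237*(-1/101)) - 101 = 84*(-237/101) - 101 = -19908/101 - 101 = -30109/101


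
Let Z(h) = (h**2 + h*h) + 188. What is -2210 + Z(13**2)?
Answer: 55100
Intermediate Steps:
Z(h) = 188 + 2*h**2 (Z(h) = (h**2 + h**2) + 188 = 2*h**2 + 188 = 188 + 2*h**2)
-2210 + Z(13**2) = -2210 + (188 + 2*(13**2)**2) = -2210 + (188 + 2*169**2) = -2210 + (188 + 2*28561) = -2210 + (188 + 57122) = -2210 + 57310 = 55100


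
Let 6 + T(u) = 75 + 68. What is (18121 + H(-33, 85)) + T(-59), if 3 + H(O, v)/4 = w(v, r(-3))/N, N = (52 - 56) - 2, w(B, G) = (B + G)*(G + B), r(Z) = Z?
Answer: 41290/3 ≈ 13763.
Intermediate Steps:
w(B, G) = (B + G)² (w(B, G) = (B + G)*(B + G) = (B + G)²)
N = -6 (N = -4 - 2 = -6)
H(O, v) = -12 - 2*(-3 + v)²/3 (H(O, v) = -12 + 4*((v - 3)²/(-6)) = -12 + 4*((-3 + v)²*(-⅙)) = -12 + 4*(-(-3 + v)²/6) = -12 - 2*(-3 + v)²/3)
T(u) = 137 (T(u) = -6 + (75 + 68) = -6 + 143 = 137)
(18121 + H(-33, 85)) + T(-59) = (18121 + (-12 - 2*(-3 + 85)²/3)) + 137 = (18121 + (-12 - ⅔*82²)) + 137 = (18121 + (-12 - ⅔*6724)) + 137 = (18121 + (-12 - 13448/3)) + 137 = (18121 - 13484/3) + 137 = 40879/3 + 137 = 41290/3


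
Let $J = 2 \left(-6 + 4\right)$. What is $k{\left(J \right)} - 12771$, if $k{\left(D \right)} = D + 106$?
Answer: $-12669$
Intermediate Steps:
$J = -4$ ($J = 2 \left(-2\right) = -4$)
$k{\left(D \right)} = 106 + D$
$k{\left(J \right)} - 12771 = \left(106 - 4\right) - 12771 = 102 - 12771 = -12669$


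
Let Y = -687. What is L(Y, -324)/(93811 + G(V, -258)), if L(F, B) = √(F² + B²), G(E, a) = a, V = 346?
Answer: 3*√64105/93553 ≈ 0.0081191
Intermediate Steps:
L(F, B) = √(B² + F²)
L(Y, -324)/(93811 + G(V, -258)) = √((-324)² + (-687)²)/(93811 - 258) = √(104976 + 471969)/93553 = √576945*(1/93553) = (3*√64105)*(1/93553) = 3*√64105/93553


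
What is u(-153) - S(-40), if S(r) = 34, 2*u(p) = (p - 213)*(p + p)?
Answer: 55964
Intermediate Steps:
u(p) = p*(-213 + p) (u(p) = ((p - 213)*(p + p))/2 = ((-213 + p)*(2*p))/2 = (2*p*(-213 + p))/2 = p*(-213 + p))
u(-153) - S(-40) = -153*(-213 - 153) - 1*34 = -153*(-366) - 34 = 55998 - 34 = 55964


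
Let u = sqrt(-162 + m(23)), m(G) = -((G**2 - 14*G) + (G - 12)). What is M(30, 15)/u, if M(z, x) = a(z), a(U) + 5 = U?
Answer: -5*I*sqrt(95)/38 ≈ -1.2825*I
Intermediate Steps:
a(U) = -5 + U
M(z, x) = -5 + z
m(G) = 12 - G**2 + 13*G (m(G) = -((G**2 - 14*G) + (-12 + G)) = -(-12 + G**2 - 13*G) = 12 - G**2 + 13*G)
u = 2*I*sqrt(95) (u = sqrt(-162 + (12 - 1*23**2 + 13*23)) = sqrt(-162 + (12 - 1*529 + 299)) = sqrt(-162 + (12 - 529 + 299)) = sqrt(-162 - 218) = sqrt(-380) = 2*I*sqrt(95) ≈ 19.494*I)
M(30, 15)/u = (-5 + 30)/((2*I*sqrt(95))) = 25*(-I*sqrt(95)/190) = -5*I*sqrt(95)/38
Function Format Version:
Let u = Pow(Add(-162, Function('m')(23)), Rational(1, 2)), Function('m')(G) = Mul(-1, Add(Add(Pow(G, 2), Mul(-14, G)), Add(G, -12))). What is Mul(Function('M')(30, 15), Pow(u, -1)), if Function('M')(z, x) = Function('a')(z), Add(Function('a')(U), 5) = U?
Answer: Mul(Rational(-5, 38), I, Pow(95, Rational(1, 2))) ≈ Mul(-1.2825, I)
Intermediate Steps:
Function('a')(U) = Add(-5, U)
Function('M')(z, x) = Add(-5, z)
Function('m')(G) = Add(12, Mul(-1, Pow(G, 2)), Mul(13, G)) (Function('m')(G) = Mul(-1, Add(Add(Pow(G, 2), Mul(-14, G)), Add(-12, G))) = Mul(-1, Add(-12, Pow(G, 2), Mul(-13, G))) = Add(12, Mul(-1, Pow(G, 2)), Mul(13, G)))
u = Mul(2, I, Pow(95, Rational(1, 2))) (u = Pow(Add(-162, Add(12, Mul(-1, Pow(23, 2)), Mul(13, 23))), Rational(1, 2)) = Pow(Add(-162, Add(12, Mul(-1, 529), 299)), Rational(1, 2)) = Pow(Add(-162, Add(12, -529, 299)), Rational(1, 2)) = Pow(Add(-162, -218), Rational(1, 2)) = Pow(-380, Rational(1, 2)) = Mul(2, I, Pow(95, Rational(1, 2))) ≈ Mul(19.494, I))
Mul(Function('M')(30, 15), Pow(u, -1)) = Mul(Add(-5, 30), Pow(Mul(2, I, Pow(95, Rational(1, 2))), -1)) = Mul(25, Mul(Rational(-1, 190), I, Pow(95, Rational(1, 2)))) = Mul(Rational(-5, 38), I, Pow(95, Rational(1, 2)))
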